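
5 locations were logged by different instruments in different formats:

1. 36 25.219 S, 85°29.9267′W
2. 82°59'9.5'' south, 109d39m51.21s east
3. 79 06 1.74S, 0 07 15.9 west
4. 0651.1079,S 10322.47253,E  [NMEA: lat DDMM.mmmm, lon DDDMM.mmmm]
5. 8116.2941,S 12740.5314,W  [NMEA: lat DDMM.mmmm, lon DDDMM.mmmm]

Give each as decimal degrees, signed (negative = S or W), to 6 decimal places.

1. -36.420317, -85.498778
2. -82.985972, 109.664225
3. -79.100483, -0.121083
4. -6.851798, 103.374542
5. -81.271568, -127.675523

Point 1:
  Lat: 36 + 25.219/60 = 36.4203167
  hemisphere S, so the sign is −
  λ: 85 + 29.9267/60 = 85.4987783
  W ⇒ negate
Point 2:
  Lat: 59′ + 9.5″ = 59.15833′; 82 + 59.15833/60 = 82.9859722
  hemisphere S, so the sign is −
  λ: 109° + 39/60 + 51.21/3600 = 109 + 0.650000 + 0.014225 = 109.6642250
  E → positive
Point 3:
  Lat: 6′ + 1.74″ = 6.02900′; 79 + 6.02900/60 = 79.1004833
  hemisphere S, so the sign is −
  λ: 7′ + 15.9″ = 7.26500′; 0 + 7.26500/60 = 0.1210833
  W → negative
Point 4:
  Latitude: degrees = first 2 digits = 6, minutes = 51.1079; 6 + 51.1079/60 = 6.8517983
  hemisphere S, so the sign is −
  Lon: split at 3 digits → 103° and 22.47253′; 103 + 22.47253/60 = 103.3745422
  E ⇒ keep positive
Point 5:
  φ: split at 2 digits → 81° and 16.2941′; 81 + 16.2941/60 = 81.2715683
  hemisphere S, so the sign is −
  Lon: degrees = first 3 digits = 127, minutes = 40.5314; 127 + 40.5314/60 = 127.6755233
  hemisphere W, so the sign is −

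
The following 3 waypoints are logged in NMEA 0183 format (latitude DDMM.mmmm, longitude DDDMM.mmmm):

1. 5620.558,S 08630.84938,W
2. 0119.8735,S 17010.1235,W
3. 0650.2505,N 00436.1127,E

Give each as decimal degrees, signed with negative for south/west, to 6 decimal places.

Point 1:
  Latitude: degrees = first 2 digits = 56, minutes = 20.558; 56 + 20.558/60 = 56.3426333
  S → negative
  Lon: degrees = first 3 digits = 86, minutes = 30.84938; 86 + 30.84938/60 = 86.5141563
  W ⇒ negate
Point 2:
  φ: split at 2 digits → 01° and 19.8735′; 1 + 19.8735/60 = 1.3312250
  hemisphere S, so the sign is −
  Longitude: split at 3 digits → 170° and 10.1235′; 170 + 10.1235/60 = 170.1687250
  hemisphere W, so the sign is −
Point 3:
  Latitude: degrees = first 2 digits = 6, minutes = 50.2505; 6 + 50.2505/60 = 6.8375083
  N ⇒ keep positive
  Longitude: degrees = first 3 digits = 4, minutes = 36.1127; 4 + 36.1127/60 = 4.6018783
  E ⇒ keep positive

1. -56.342633, -86.514156
2. -1.331225, -170.168725
3. 6.837508, 4.601878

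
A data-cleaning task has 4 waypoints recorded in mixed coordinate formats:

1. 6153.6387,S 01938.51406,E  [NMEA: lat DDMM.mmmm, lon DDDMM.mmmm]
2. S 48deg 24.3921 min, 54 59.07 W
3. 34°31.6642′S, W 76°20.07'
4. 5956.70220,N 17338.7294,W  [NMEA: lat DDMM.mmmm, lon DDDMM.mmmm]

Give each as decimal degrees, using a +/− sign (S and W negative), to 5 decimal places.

1. -61.89398, 19.64190
2. -48.40654, -54.98450
3. -34.52774, -76.33450
4. 59.94504, -173.64549

Point 1:
  Lat: split at 2 digits → 61° and 53.6387′; 61 + 53.6387/60 = 61.893978
  hemisphere S, so the sign is −
  Longitude: degrees = first 3 digits = 19, minutes = 38.51406; 19 + 38.51406/60 = 19.641901
  E → positive
Point 2:
  φ: 48 + 24.3921/60 = 48.406535
  S ⇒ negate
  Lon: 59.07′ = 0.984500°; total 54.984500
  W ⇒ negate
Point 3:
  Latitude: 34 + 31.6642/60 = 34.527737
  S → negative
  λ: 76 + 20.07/60 = 76.334500
  hemisphere W, so the sign is −
Point 4:
  Lat: degrees = first 2 digits = 59, minutes = 56.7022; 59 + 56.7022/60 = 59.945037
  N → positive
  Lon: degrees = first 3 digits = 173, minutes = 38.7294; 173 + 38.7294/60 = 173.645490
  W → negative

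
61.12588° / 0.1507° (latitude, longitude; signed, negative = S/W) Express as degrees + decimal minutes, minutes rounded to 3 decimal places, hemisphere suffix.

61° 7.553′ N, 0° 9.042′ E

Latitude: minutes = (61.125880 − 61) × 60 = 7.55280
Longitude: 0° + 0.150700 × 60 = 0° 9.04200′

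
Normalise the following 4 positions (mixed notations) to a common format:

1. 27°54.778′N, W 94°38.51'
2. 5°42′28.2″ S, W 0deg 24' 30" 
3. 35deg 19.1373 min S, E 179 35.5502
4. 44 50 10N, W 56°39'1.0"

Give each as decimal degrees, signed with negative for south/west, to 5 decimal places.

Point 1:
  φ: 27 + 54.778/60 = 27.912967
  N → positive
  λ: 94 + 38.51/60 = 94.641833
  W ⇒ negate
Point 2:
  Lat: 5 + 42/60 + 28.2/3600 = 5.707833
  hemisphere S, so the sign is −
  Lon: 0 + 24/60 + 30/3600 = 0.408333
  W → negative
Point 3:
  φ: 19.1373′ = 0.318955°; total 35.318955
  S → negative
  Longitude: 179 + 35.5502/60 = 179.592503
  E ⇒ keep positive
Point 4:
  φ: 44 + 50/60 + 10/3600 = 44.836111
  N ⇒ keep positive
  λ: 39′ + 1″ = 39.01667′; 56 + 39.01667/60 = 56.650278
  hemisphere W, so the sign is −

1. 27.91297, -94.64183
2. -5.70783, -0.40833
3. -35.31896, 179.59250
4. 44.83611, -56.65028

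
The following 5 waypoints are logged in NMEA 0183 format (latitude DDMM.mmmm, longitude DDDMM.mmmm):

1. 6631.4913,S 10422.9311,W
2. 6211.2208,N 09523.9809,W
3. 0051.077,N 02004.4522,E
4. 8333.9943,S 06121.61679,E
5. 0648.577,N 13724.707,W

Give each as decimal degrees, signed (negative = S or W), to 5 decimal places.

Point 1:
  φ: degrees = first 2 digits = 66, minutes = 31.4913; 66 + 31.4913/60 = 66.524855
  S → negative
  λ: split at 3 digits → 104° and 22.9311′; 104 + 22.9311/60 = 104.382185
  W ⇒ negate
Point 2:
  Latitude: split at 2 digits → 62° and 11.2208′; 62 + 11.2208/60 = 62.187013
  N → positive
  λ: split at 3 digits → 095° and 23.9809′; 95 + 23.9809/60 = 95.399682
  W ⇒ negate
Point 3:
  Latitude: split at 2 digits → 00° and 51.077′; 0 + 51.077/60 = 0.851283
  N → positive
  λ: degrees = first 3 digits = 20, minutes = 4.4522; 20 + 4.4522/60 = 20.074203
  E → positive
Point 4:
  Lat: split at 2 digits → 83° and 33.9943′; 83 + 33.9943/60 = 83.566572
  hemisphere S, so the sign is −
  Longitude: degrees = first 3 digits = 61, minutes = 21.61679; 61 + 21.61679/60 = 61.360280
  E → positive
Point 5:
  Latitude: split at 2 digits → 06° and 48.577′; 6 + 48.577/60 = 6.809617
  N ⇒ keep positive
  Lon: split at 3 digits → 137° and 24.707′; 137 + 24.707/60 = 137.411783
  hemisphere W, so the sign is −

1. -66.52486, -104.38219
2. 62.18701, -95.39968
3. 0.85128, 20.07420
4. -83.56657, 61.36028
5. 6.80962, -137.41178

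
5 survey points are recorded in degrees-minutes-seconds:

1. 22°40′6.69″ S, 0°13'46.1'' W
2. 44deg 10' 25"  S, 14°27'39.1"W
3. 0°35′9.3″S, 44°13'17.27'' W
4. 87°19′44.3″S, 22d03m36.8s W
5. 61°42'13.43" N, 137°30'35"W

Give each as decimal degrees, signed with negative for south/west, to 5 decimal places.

1. -22.66853, -0.22947
2. -44.17361, -14.46086
3. -0.58592, -44.22146
4. -87.32897, -22.06022
5. 61.70373, -137.50972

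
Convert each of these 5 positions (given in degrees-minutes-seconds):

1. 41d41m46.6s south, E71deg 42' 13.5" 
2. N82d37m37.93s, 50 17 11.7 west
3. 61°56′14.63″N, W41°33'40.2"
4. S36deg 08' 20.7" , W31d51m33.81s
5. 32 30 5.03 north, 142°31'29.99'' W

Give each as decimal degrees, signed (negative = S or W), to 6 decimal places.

Point 1:
  Latitude: 41 + 41/60 + 46.6/3600 = 41.6962778
  hemisphere S, so the sign is −
  Lon: 71 + 42/60 + 13.5/3600 = 71.7037500
  E → positive
Point 2:
  φ: 37′ + 37.93″ = 37.63217′; 82 + 37.63217/60 = 82.6272028
  N ⇒ keep positive
  λ: 50 + 17/60 + 11.7/3600 = 50.2865833
  W ⇒ negate
Point 3:
  Latitude: 56′ + 14.63″ = 56.24383′; 61 + 56.24383/60 = 61.9373972
  N → positive
  Longitude: 33′ + 40.2″ = 33.67000′; 41 + 33.67000/60 = 41.5611667
  W → negative
Point 4:
  Lat: 8′ + 20.7″ = 8.34500′; 36 + 8.34500/60 = 36.1390833
  hemisphere S, so the sign is −
  λ: 31° + 51/60 + 33.81/3600 = 31 + 0.850000 + 0.009392 = 31.8593917
  W → negative
Point 5:
  Lat: 30′ + 5.03″ = 30.08383′; 32 + 30.08383/60 = 32.5013972
  N → positive
  Longitude: 142 + 31/60 + 29.99/3600 = 142.5249972
  W ⇒ negate

1. -41.696278, 71.703750
2. 82.627203, -50.286583
3. 61.937397, -41.561167
4. -36.139083, -31.859392
5. 32.501397, -142.524997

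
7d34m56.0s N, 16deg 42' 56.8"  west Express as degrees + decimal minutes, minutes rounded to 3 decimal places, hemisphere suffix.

Lat: 34 + 56/60 = 34.93333′
λ: 42 + 56.8/60 = 42.94667′

7° 34.933′ N, 16° 42.947′ W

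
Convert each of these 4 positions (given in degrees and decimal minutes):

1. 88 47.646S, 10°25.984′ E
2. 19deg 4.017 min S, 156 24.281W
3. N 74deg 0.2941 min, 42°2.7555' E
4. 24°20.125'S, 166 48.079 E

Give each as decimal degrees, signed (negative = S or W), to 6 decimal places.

Point 1:
  Lat: 88 + 47.646/60 = 88.7941000
  S → negative
  Longitude: 10 + 25.984/60 = 10.4330667
  E ⇒ keep positive
Point 2:
  Lat: 4.017′ = 0.066950°; total 19.0669500
  S → negative
  Lon: 24.281′ = 0.404683°; total 156.4046833
  hemisphere W, so the sign is −
Point 3:
  Lat: 74 + 0.2941/60 = 74.0049017
  N → positive
  Longitude: 42 + 2.7555/60 = 42.0459250
  E → positive
Point 4:
  Lat: 24 + 20.125/60 = 24.3354167
  S → negative
  Longitude: 48.079′ = 0.801317°; total 166.8013167
  E → positive

1. -88.794100, 10.433067
2. -19.066950, -156.404683
3. 74.004902, 42.045925
4. -24.335417, 166.801317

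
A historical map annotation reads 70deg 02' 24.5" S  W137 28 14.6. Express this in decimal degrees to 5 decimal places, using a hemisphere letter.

Latitude: 70 + 2/60 + 24.5/3600 = 70.040139
Longitude: 137 + 28/60 + 14.6/3600 = 137.470722

70.04014° S, 137.47072° W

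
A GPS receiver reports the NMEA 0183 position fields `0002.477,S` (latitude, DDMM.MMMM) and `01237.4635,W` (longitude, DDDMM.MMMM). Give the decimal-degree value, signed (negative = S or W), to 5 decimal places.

Latitude: split at 2 digits → 00° and 2.477′; 0 + 2.477/60 = 0.041283
S → negative
Lon: split at 3 digits → 012° and 37.4635′; 12 + 37.4635/60 = 12.624392
W → negative

-0.04128, -12.62439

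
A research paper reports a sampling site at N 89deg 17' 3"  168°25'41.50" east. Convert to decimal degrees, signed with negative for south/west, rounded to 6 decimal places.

89.284167, 168.428194

φ: 89° + 17/60 + 3/3600 = 89 + 0.283333 + 0.000833 = 89.2841667
N ⇒ keep positive
λ: 168° + 25/60 + 41.5/3600 = 168 + 0.416667 + 0.011528 = 168.4281944
E → positive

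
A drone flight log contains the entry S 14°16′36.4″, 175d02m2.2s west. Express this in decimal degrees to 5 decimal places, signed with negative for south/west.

-14.27678, -175.03394

Lat: 14° + 16/60 + 36.4/3600 = 14 + 0.266667 + 0.010111 = 14.276778
S ⇒ negate
Lon: 175 + 2/60 + 2.2/3600 = 175.033944
W ⇒ negate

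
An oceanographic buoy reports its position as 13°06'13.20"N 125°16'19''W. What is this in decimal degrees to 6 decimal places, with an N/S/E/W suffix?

13.103667° N, 125.271944° W

Lat: 6′ + 13.2″ = 6.22000′; 13 + 6.22000/60 = 13.1036667
Longitude: 125 + 16/60 + 19/3600 = 125.2719444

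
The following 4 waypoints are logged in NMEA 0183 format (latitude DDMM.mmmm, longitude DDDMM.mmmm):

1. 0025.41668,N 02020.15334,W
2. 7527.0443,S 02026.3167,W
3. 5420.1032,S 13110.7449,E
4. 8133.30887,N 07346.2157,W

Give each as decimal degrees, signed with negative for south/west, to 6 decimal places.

1. 0.423611, -20.335889
2. -75.450738, -20.438612
3. -54.335053, 131.179082
4. 81.555148, -73.770262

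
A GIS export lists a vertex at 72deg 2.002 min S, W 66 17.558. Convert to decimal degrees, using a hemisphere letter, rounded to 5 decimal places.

φ: 72 + 2.002/60 = 72.033367
λ: 66 + 17.558/60 = 66.292633

72.03337° S, 66.29263° W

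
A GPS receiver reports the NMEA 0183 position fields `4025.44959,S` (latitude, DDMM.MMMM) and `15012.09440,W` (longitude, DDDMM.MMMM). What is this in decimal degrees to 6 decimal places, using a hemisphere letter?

φ: split at 2 digits → 40° and 25.44959′; 40 + 25.44959/60 = 40.4241598
Longitude: split at 3 digits → 150° and 12.0944′; 150 + 12.0944/60 = 150.2015733

40.424160° S, 150.201573° W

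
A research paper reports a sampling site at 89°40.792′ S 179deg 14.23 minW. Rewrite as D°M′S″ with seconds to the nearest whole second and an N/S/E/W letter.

89°40′48″ S, 179°14′14″ W

φ: fractional minutes 0.79200 × 60 = 47.52″
Longitude: fractional minutes 0.23000 × 60 = 13.80″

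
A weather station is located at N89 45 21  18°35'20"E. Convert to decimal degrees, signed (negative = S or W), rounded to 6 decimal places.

89.755833, 18.588889

Lat: 89 + 45/60 + 21/3600 = 89.7558333
N ⇒ keep positive
λ: 18 + 35/60 + 20/3600 = 18.5888889
E → positive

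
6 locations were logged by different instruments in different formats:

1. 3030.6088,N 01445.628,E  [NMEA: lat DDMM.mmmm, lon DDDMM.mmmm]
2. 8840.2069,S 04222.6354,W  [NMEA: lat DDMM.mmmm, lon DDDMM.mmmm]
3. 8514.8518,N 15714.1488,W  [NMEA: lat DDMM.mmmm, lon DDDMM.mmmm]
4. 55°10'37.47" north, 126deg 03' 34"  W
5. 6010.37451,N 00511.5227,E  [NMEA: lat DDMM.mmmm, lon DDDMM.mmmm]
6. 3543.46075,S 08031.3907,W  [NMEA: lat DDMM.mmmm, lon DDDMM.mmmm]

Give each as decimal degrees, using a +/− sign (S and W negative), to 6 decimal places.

1. 30.510147, 14.760467
2. -88.670115, -42.377257
3. 85.247530, -157.235813
4. 55.177075, -126.059444
5. 60.172909, 5.192045
6. -35.724346, -80.523178

Point 1:
  Latitude: degrees = first 2 digits = 30, minutes = 30.6088; 30 + 30.6088/60 = 30.5101467
  N → positive
  Longitude: degrees = first 3 digits = 14, minutes = 45.628; 14 + 45.628/60 = 14.7604667
  E ⇒ keep positive
Point 2:
  Lat: degrees = first 2 digits = 88, minutes = 40.2069; 88 + 40.2069/60 = 88.6701150
  hemisphere S, so the sign is −
  Longitude: split at 3 digits → 042° and 22.6354′; 42 + 22.6354/60 = 42.3772567
  hemisphere W, so the sign is −
Point 3:
  Latitude: split at 2 digits → 85° and 14.8518′; 85 + 14.8518/60 = 85.2475300
  N ⇒ keep positive
  Lon: degrees = first 3 digits = 157, minutes = 14.1488; 157 + 14.1488/60 = 157.2358133
  W → negative
Point 4:
  Latitude: 55° + 10/60 + 37.47/3600 = 55 + 0.166667 + 0.010408 = 55.1770750
  N → positive
  Longitude: 126° + 3/60 + 34/3600 = 126 + 0.050000 + 0.009444 = 126.0594444
  W → negative
Point 5:
  φ: split at 2 digits → 60° and 10.37451′; 60 + 10.37451/60 = 60.1729085
  N → positive
  Lon: split at 3 digits → 005° and 11.5227′; 5 + 11.5227/60 = 5.1920450
  E → positive
Point 6:
  Latitude: split at 2 digits → 35° and 43.46075′; 35 + 43.46075/60 = 35.7243458
  S ⇒ negate
  λ: degrees = first 3 digits = 80, minutes = 31.3907; 80 + 31.3907/60 = 80.5231783
  W ⇒ negate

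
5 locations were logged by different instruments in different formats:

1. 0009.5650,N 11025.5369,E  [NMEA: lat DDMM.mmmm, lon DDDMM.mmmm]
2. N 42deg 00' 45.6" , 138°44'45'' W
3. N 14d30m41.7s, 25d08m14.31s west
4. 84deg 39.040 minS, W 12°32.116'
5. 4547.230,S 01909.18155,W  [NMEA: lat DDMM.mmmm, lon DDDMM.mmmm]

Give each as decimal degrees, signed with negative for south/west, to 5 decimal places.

1. 0.15942, 110.42562
2. 42.01267, -138.74583
3. 14.51158, -25.13731
4. -84.65067, -12.53527
5. -45.78717, -19.15303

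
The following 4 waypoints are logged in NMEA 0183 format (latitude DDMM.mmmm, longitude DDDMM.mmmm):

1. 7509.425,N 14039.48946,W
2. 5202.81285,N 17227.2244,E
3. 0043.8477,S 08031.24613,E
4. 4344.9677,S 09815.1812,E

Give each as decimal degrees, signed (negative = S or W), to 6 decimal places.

Point 1:
  φ: degrees = first 2 digits = 75, minutes = 9.425; 75 + 9.425/60 = 75.1570833
  N → positive
  Lon: split at 3 digits → 140° and 39.48946′; 140 + 39.48946/60 = 140.6581577
  W ⇒ negate
Point 2:
  φ: degrees = first 2 digits = 52, minutes = 2.81285; 52 + 2.81285/60 = 52.0468808
  N → positive
  Lon: degrees = first 3 digits = 172, minutes = 27.2244; 172 + 27.2244/60 = 172.4537400
  E → positive
Point 3:
  Lat: split at 2 digits → 00° and 43.8477′; 0 + 43.8477/60 = 0.7307950
  S → negative
  Longitude: degrees = first 3 digits = 80, minutes = 31.24613; 80 + 31.24613/60 = 80.5207688
  E → positive
Point 4:
  Lat: degrees = first 2 digits = 43, minutes = 44.9677; 43 + 44.9677/60 = 43.7494617
  S ⇒ negate
  λ: degrees = first 3 digits = 98, minutes = 15.1812; 98 + 15.1812/60 = 98.2530200
  E ⇒ keep positive

1. 75.157083, -140.658158
2. 52.046881, 172.453740
3. -0.730795, 80.520769
4. -43.749462, 98.253020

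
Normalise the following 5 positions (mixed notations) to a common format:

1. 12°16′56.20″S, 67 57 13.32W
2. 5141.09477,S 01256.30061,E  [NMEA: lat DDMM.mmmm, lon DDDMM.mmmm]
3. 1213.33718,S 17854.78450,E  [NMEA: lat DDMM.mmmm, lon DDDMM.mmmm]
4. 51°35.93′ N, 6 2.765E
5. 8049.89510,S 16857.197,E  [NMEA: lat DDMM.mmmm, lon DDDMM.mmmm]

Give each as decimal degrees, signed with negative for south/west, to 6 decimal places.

1. -12.282278, -67.953700
2. -51.684913, 12.938344
3. -12.222286, 178.913075
4. 51.598833, 6.046083
5. -80.831585, 168.953283

Point 1:
  Latitude: 16′ + 56.2″ = 16.93667′; 12 + 16.93667/60 = 12.2822778
  hemisphere S, so the sign is −
  Lon: 67 + 57/60 + 13.32/3600 = 67.9537000
  W ⇒ negate
Point 2:
  Lat: split at 2 digits → 51° and 41.09477′; 51 + 41.09477/60 = 51.6849128
  S ⇒ negate
  Longitude: degrees = first 3 digits = 12, minutes = 56.30061; 12 + 56.30061/60 = 12.9383435
  E → positive
Point 3:
  Latitude: split at 2 digits → 12° and 13.33718′; 12 + 13.33718/60 = 12.2222863
  S → negative
  λ: degrees = first 3 digits = 178, minutes = 54.7845; 178 + 54.7845/60 = 178.9130750
  E ⇒ keep positive
Point 4:
  Latitude: 35.93′ = 0.598833°; total 51.5988333
  N → positive
  Lon: 6 + 2.765/60 = 6.0460833
  E → positive
Point 5:
  Lat: split at 2 digits → 80° and 49.8951′; 80 + 49.8951/60 = 80.8315850
  hemisphere S, so the sign is −
  Longitude: degrees = first 3 digits = 168, minutes = 57.197; 168 + 57.197/60 = 168.9532833
  E ⇒ keep positive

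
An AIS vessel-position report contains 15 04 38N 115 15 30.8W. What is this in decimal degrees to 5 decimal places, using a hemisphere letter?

Latitude: 15 + 4/60 + 38/3600 = 15.077222
λ: 15′ + 30.8″ = 15.51333′; 115 + 15.51333/60 = 115.258556

15.07722° N, 115.25856° W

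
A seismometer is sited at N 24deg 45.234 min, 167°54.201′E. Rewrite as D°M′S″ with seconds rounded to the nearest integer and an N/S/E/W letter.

24°45′14″ N, 167°54′12″ E

Lat: 45.23400′ → 45′ and 0.23400 × 60 = 14.04″
Lon: 54.20100′ → 54′ and 0.20100 × 60 = 12.06″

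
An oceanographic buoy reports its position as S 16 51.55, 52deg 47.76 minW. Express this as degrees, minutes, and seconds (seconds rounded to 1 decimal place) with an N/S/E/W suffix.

16°51′33.0″ S, 52°47′45.6″ W

Lat: 51.55000′ → 51′ and 0.55000 × 60 = 33.000″
λ: 47.76000′ → 47′ and 0.76000 × 60 = 45.600″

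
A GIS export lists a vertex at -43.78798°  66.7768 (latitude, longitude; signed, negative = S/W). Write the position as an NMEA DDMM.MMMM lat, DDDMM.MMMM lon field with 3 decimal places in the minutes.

Latitude is negative → S; |value| = 43.787980
φ: fractional part 0.787980 → 47.27880 minutes
λ: 66° + 0.776800 × 60 = 66° 46.60800′

4347.279,S / 06646.608,E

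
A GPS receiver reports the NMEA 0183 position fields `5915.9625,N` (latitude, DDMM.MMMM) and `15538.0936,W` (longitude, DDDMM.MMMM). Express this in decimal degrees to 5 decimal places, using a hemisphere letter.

Latitude: split at 2 digits → 59° and 15.9625′; 59 + 15.9625/60 = 59.266042
Lon: degrees = first 3 digits = 155, minutes = 38.0936; 155 + 38.0936/60 = 155.634893

59.26604° N, 155.63489° W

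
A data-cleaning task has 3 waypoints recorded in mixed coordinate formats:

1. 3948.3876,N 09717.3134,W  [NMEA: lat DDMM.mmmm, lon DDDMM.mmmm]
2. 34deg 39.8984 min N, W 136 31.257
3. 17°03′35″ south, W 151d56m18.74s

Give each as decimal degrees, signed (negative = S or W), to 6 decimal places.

1. 39.806460, -97.288557
2. 34.664973, -136.520950
3. -17.059722, -151.938539

Point 1:
  Lat: split at 2 digits → 39° and 48.3876′; 39 + 48.3876/60 = 39.8064600
  N → positive
  λ: degrees = first 3 digits = 97, minutes = 17.3134; 97 + 17.3134/60 = 97.2885567
  W → negative
Point 2:
  Latitude: 39.8984′ = 0.664973°; total 34.6649733
  N ⇒ keep positive
  λ: 31.257′ = 0.520950°; total 136.5209500
  W ⇒ negate
Point 3:
  Lat: 17° + 3/60 + 35/3600 = 17 + 0.050000 + 0.009722 = 17.0597222
  hemisphere S, so the sign is −
  λ: 151° + 56/60 + 18.74/3600 = 151 + 0.933333 + 0.005206 = 151.9385389
  hemisphere W, so the sign is −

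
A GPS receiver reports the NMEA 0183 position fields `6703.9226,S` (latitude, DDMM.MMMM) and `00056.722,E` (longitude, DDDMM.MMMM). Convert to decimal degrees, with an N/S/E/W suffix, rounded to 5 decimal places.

φ: split at 2 digits → 67° and 3.9226′; 67 + 3.9226/60 = 67.065377
λ: degrees = first 3 digits = 0, minutes = 56.722; 0 + 56.722/60 = 0.945367

67.06538° S, 0.94537° E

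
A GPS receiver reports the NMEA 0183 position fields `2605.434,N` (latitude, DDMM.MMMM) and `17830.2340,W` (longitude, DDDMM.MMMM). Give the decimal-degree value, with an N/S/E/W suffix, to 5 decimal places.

26.09057° N, 178.50390° W

Latitude: split at 2 digits → 26° and 5.434′; 26 + 5.434/60 = 26.090567
Longitude: split at 3 digits → 178° and 30.234′; 178 + 30.234/60 = 178.503900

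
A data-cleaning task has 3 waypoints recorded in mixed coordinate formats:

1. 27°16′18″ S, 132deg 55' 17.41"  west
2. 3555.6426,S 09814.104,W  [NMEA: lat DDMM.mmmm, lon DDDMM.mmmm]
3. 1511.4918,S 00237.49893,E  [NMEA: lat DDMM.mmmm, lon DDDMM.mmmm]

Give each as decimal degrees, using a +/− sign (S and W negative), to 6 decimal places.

1. -27.271667, -132.921503
2. -35.927377, -98.235067
3. -15.191530, 2.624982

Point 1:
  φ: 27° + 16/60 + 18/3600 = 27 + 0.266667 + 0.005000 = 27.2716667
  S ⇒ negate
  Lon: 55′ + 17.41″ = 55.29017′; 132 + 55.29017/60 = 132.9215028
  hemisphere W, so the sign is −
Point 2:
  φ: split at 2 digits → 35° and 55.6426′; 35 + 55.6426/60 = 35.9273767
  hemisphere S, so the sign is −
  λ: split at 3 digits → 098° and 14.104′; 98 + 14.104/60 = 98.2350667
  hemisphere W, so the sign is −
Point 3:
  φ: split at 2 digits → 15° and 11.4918′; 15 + 11.4918/60 = 15.1915300
  S ⇒ negate
  Longitude: degrees = first 3 digits = 2, minutes = 37.49893; 2 + 37.49893/60 = 2.6249822
  E → positive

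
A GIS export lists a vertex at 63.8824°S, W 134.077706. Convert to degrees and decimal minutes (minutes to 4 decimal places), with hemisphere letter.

63° 52.9440′ S, 134° 4.6624′ W

φ: fractional part 0.882400 → 52.944000 minutes
Lon: minutes = (134.077706 − 134) × 60 = 4.662360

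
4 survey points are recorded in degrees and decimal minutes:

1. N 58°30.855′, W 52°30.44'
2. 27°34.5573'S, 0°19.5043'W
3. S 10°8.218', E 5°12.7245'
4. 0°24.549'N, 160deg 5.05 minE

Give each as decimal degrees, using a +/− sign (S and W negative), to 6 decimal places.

1. 58.514250, -52.507333
2. -27.575955, -0.325072
3. -10.136967, 5.212075
4. 0.409150, 160.084167

Point 1:
  Latitude: 58 + 30.855/60 = 58.5142500
  N → positive
  λ: 52 + 30.44/60 = 52.5073333
  W → negative
Point 2:
  Lat: 27 + 34.5573/60 = 27.5759550
  S ⇒ negate
  λ: 19.5043′ = 0.325072°; total 0.3250717
  W ⇒ negate
Point 3:
  φ: 10 + 8.218/60 = 10.1369667
  S ⇒ negate
  λ: 5 + 12.7245/60 = 5.2120750
  E → positive
Point 4:
  Latitude: 24.549′ = 0.409150°; total 0.4091500
  N ⇒ keep positive
  λ: 160 + 5.05/60 = 160.0841667
  E → positive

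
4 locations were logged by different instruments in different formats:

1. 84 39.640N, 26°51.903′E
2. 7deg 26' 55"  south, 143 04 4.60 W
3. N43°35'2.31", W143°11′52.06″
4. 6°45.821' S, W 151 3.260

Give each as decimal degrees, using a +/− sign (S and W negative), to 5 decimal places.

1. 84.66067, 26.86505
2. -7.44861, -143.06794
3. 43.58398, -143.19779
4. -6.76368, -151.05433

Point 1:
  Lat: 39.64′ = 0.660667°; total 84.660667
  N ⇒ keep positive
  Longitude: 51.903′ = 0.865050°; total 26.865050
  E → positive
Point 2:
  Lat: 7° + 26/60 + 55/3600 = 7 + 0.433333 + 0.015278 = 7.448611
  hemisphere S, so the sign is −
  Lon: 4′ + 4.6″ = 4.07667′; 143 + 4.07667/60 = 143.067944
  W → negative
Point 3:
  φ: 43 + 35/60 + 2.31/3600 = 43.583975
  N → positive
  λ: 143° + 11/60 + 52.06/3600 = 143 + 0.183333 + 0.014461 = 143.197794
  W → negative
Point 4:
  φ: 6 + 45.821/60 = 6.763683
  hemisphere S, so the sign is −
  Longitude: 3.26′ = 0.054333°; total 151.054333
  W ⇒ negate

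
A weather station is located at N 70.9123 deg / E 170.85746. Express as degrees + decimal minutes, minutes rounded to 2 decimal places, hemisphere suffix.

φ: minutes = (70.912300 − 70) × 60 = 54.7380
Longitude: fractional part 0.857460 → 51.4476 minutes

70° 54.74′ N, 170° 51.45′ E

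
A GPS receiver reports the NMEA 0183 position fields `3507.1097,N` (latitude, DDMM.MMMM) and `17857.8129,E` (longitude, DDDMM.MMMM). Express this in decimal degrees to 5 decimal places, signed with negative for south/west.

Lat: split at 2 digits → 35° and 7.1097′; 35 + 7.1097/60 = 35.118495
N → positive
Longitude: split at 3 digits → 178° and 57.8129′; 178 + 57.8129/60 = 178.963548
E → positive

35.11850, 178.96355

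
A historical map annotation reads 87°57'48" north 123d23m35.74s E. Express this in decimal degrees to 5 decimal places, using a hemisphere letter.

87.96333° N, 123.39326° E

φ: 57′ + 48″ = 57.80000′; 87 + 57.80000/60 = 87.963333
λ: 123 + 23/60 + 35.74/3600 = 123.393261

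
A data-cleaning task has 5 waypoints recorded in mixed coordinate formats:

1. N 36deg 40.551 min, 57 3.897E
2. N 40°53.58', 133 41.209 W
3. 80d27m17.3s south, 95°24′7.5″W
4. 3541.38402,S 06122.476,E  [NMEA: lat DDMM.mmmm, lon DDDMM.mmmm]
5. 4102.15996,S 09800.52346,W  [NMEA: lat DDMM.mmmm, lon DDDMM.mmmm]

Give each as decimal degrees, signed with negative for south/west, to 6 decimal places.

1. 36.675850, 57.064950
2. 40.893000, -133.686817
3. -80.454806, -95.402083
4. -35.689734, 61.374600
5. -41.035999, -98.008724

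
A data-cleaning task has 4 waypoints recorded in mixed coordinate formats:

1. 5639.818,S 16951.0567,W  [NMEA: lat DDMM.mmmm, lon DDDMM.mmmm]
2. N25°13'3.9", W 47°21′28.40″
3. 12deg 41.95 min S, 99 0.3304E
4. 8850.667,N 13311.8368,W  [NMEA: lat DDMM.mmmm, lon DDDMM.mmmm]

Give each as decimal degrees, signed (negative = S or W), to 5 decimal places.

Point 1:
  Latitude: split at 2 digits → 56° and 39.818′; 56 + 39.818/60 = 56.663633
  S ⇒ negate
  Longitude: split at 3 digits → 169° and 51.0567′; 169 + 51.0567/60 = 169.850945
  W → negative
Point 2:
  φ: 13′ + 3.9″ = 13.06500′; 25 + 13.06500/60 = 25.217750
  N ⇒ keep positive
  λ: 47 + 21/60 + 28.4/3600 = 47.357889
  W ⇒ negate
Point 3:
  Lat: 12 + 41.95/60 = 12.699167
  hemisphere S, so the sign is −
  Lon: 0.3304′ = 0.005507°; total 99.005507
  E → positive
Point 4:
  Latitude: split at 2 digits → 88° and 50.667′; 88 + 50.667/60 = 88.844450
  N ⇒ keep positive
  Lon: split at 3 digits → 133° and 11.8368′; 133 + 11.8368/60 = 133.197280
  W → negative

1. -56.66363, -169.85095
2. 25.21775, -47.35789
3. -12.69917, 99.00551
4. 88.84445, -133.19728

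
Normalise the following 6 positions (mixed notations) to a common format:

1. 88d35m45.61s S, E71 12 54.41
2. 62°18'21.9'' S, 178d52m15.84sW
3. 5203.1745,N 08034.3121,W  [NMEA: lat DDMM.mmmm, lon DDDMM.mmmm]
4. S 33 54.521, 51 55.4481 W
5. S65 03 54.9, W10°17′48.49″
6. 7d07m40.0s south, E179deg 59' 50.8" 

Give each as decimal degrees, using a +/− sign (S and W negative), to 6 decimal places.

1. -88.596003, 71.215114
2. -62.306083, -178.871067
3. 52.052908, -80.571868
4. -33.908683, -51.924135
5. -65.065250, -10.296803
6. -7.127778, 179.997444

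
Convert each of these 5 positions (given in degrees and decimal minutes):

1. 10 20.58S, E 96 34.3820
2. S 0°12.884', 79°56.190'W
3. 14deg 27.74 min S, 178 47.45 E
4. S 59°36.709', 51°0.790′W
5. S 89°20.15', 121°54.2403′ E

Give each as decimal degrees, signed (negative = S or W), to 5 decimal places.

1. -10.34300, 96.57303
2. -0.21473, -79.93650
3. -14.46233, 178.79083
4. -59.61182, -51.01317
5. -89.33583, 121.90401

Point 1:
  φ: 20.58′ = 0.343000°; total 10.343000
  hemisphere S, so the sign is −
  Lon: 96 + 34.382/60 = 96.573033
  E ⇒ keep positive
Point 2:
  φ: 12.884′ = 0.214733°; total 0.214733
  hemisphere S, so the sign is −
  Lon: 56.19′ = 0.936500°; total 79.936500
  W ⇒ negate
Point 3:
  φ: 27.74′ = 0.462333°; total 14.462333
  S → negative
  Longitude: 178 + 47.45/60 = 178.790833
  E ⇒ keep positive
Point 4:
  Lat: 36.709′ = 0.611817°; total 59.611817
  S → negative
  Longitude: 0.79′ = 0.013167°; total 51.013167
  hemisphere W, so the sign is −
Point 5:
  Lat: 89 + 20.15/60 = 89.335833
  S → negative
  λ: 121 + 54.2403/60 = 121.904005
  E ⇒ keep positive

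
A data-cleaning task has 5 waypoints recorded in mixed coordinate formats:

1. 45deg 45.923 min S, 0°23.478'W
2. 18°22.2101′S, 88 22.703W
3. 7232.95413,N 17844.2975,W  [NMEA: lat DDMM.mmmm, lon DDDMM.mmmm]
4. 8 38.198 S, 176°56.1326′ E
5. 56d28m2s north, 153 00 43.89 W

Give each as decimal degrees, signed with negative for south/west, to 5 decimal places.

Point 1:
  φ: 45 + 45.923/60 = 45.765383
  S ⇒ negate
  λ: 23.478′ = 0.391300°; total 0.391300
  W ⇒ negate
Point 2:
  φ: 22.2101′ = 0.370168°; total 18.370168
  S ⇒ negate
  Lon: 22.703′ = 0.378383°; total 88.378383
  W → negative
Point 3:
  φ: split at 2 digits → 72° and 32.95413′; 72 + 32.95413/60 = 72.549236
  N ⇒ keep positive
  Lon: degrees = first 3 digits = 178, minutes = 44.2975; 178 + 44.2975/60 = 178.738292
  W ⇒ negate
Point 4:
  Latitude: 38.198′ = 0.636633°; total 8.636633
  S ⇒ negate
  Lon: 176 + 56.1326/60 = 176.935543
  E → positive
Point 5:
  φ: 56 + 28/60 + 2/3600 = 56.467222
  N → positive
  λ: 0′ + 43.89″ = 0.73150′; 153 + 0.73150/60 = 153.012192
  W ⇒ negate

1. -45.76538, -0.39130
2. -18.37017, -88.37838
3. 72.54924, -178.73829
4. -8.63663, 176.93554
5. 56.46722, -153.01219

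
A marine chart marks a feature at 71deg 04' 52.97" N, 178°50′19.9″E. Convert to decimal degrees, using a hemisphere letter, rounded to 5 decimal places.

71.08138° N, 178.83886° E

Lat: 71° + 4/60 + 52.97/3600 = 71 + 0.066667 + 0.014714 = 71.081381
λ: 50′ + 19.9″ = 50.33167′; 178 + 50.33167/60 = 178.838861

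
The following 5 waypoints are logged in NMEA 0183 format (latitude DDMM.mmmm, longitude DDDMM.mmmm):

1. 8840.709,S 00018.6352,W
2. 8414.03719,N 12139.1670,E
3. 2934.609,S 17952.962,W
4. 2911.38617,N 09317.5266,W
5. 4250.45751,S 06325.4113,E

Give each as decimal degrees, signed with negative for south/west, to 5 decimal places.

1. -88.67848, -0.31059
2. 84.23395, 121.65278
3. -29.57682, -179.88270
4. 29.18977, -93.29211
5. -42.84096, 63.42352

Point 1:
  Latitude: split at 2 digits → 88° and 40.709′; 88 + 40.709/60 = 88.678483
  S → negative
  λ: split at 3 digits → 000° and 18.6352′; 0 + 18.6352/60 = 0.310587
  W ⇒ negate
Point 2:
  φ: degrees = first 2 digits = 84, minutes = 14.03719; 84 + 14.03719/60 = 84.233953
  N ⇒ keep positive
  Longitude: split at 3 digits → 121° and 39.167′; 121 + 39.167/60 = 121.652783
  E → positive
Point 3:
  Latitude: degrees = first 2 digits = 29, minutes = 34.609; 29 + 34.609/60 = 29.576817
  hemisphere S, so the sign is −
  Lon: split at 3 digits → 179° and 52.962′; 179 + 52.962/60 = 179.882700
  W → negative
Point 4:
  Latitude: split at 2 digits → 29° and 11.38617′; 29 + 11.38617/60 = 29.189770
  N ⇒ keep positive
  Lon: degrees = first 3 digits = 93, minutes = 17.5266; 93 + 17.5266/60 = 93.292110
  W → negative
Point 5:
  φ: degrees = first 2 digits = 42, minutes = 50.45751; 42 + 50.45751/60 = 42.840959
  S ⇒ negate
  Longitude: split at 3 digits → 063° and 25.4113′; 63 + 25.4113/60 = 63.423522
  E ⇒ keep positive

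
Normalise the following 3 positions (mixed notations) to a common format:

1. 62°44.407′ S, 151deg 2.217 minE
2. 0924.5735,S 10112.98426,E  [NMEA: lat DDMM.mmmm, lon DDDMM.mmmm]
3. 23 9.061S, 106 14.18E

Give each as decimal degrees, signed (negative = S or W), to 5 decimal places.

1. -62.74012, 151.03695
2. -9.40956, 101.21640
3. -23.15102, 106.23633

Point 1:
  Lat: 44.407′ = 0.740117°; total 62.740117
  hemisphere S, so the sign is −
  Longitude: 151 + 2.217/60 = 151.036950
  E → positive
Point 2:
  φ: split at 2 digits → 09° and 24.5735′; 9 + 24.5735/60 = 9.409558
  hemisphere S, so the sign is −
  Lon: split at 3 digits → 101° and 12.98426′; 101 + 12.98426/60 = 101.216404
  E ⇒ keep positive
Point 3:
  Latitude: 23 + 9.061/60 = 23.151017
  S ⇒ negate
  λ: 14.18′ = 0.236333°; total 106.236333
  E → positive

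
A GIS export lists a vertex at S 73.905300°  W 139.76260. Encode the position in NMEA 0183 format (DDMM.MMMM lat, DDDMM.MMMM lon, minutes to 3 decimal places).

φ: fractional part 0.905300 → 54.31800 minutes
Longitude: minutes = (139.762600 − 139) × 60 = 45.75600

7354.318,S / 13945.756,W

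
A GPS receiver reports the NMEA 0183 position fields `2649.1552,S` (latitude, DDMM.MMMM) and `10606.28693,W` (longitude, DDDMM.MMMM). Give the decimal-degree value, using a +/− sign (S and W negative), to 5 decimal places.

φ: degrees = first 2 digits = 26, minutes = 49.1552; 26 + 49.1552/60 = 26.819253
S → negative
Longitude: split at 3 digits → 106° and 6.28693′; 106 + 6.28693/60 = 106.104782
W → negative

-26.81925, -106.10478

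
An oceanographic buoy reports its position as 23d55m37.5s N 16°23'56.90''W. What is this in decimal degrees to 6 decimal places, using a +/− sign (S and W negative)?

φ: 23 + 55/60 + 37.5/3600 = 23.9270833
N ⇒ keep positive
Longitude: 16° + 23/60 + 56.9/3600 = 16 + 0.383333 + 0.015806 = 16.3991389
hemisphere W, so the sign is −

23.927083, -16.399139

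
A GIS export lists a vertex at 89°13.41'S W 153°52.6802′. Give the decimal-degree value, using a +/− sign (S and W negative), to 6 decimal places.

-89.223500, -153.878003

Lat: 13.41′ = 0.223500°; total 89.2235000
hemisphere S, so the sign is −
λ: 52.6802′ = 0.878003°; total 153.8780033
W → negative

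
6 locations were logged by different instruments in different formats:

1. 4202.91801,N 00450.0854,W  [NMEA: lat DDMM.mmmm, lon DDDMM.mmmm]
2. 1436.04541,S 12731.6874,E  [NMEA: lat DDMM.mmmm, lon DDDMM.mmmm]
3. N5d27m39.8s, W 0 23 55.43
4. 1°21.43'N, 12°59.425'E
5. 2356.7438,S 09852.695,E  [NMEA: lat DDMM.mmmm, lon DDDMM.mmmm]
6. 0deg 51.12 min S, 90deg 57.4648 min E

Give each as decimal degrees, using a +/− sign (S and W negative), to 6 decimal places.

1. 42.048634, -4.834757
2. -14.600757, 127.528123
3. 5.461056, -0.398731
4. 1.357167, 12.990417
5. -23.945730, 98.878250
6. -0.852000, 90.957747

Point 1:
  φ: degrees = first 2 digits = 42, minutes = 2.91801; 42 + 2.91801/60 = 42.0486335
  N → positive
  Lon: degrees = first 3 digits = 4, minutes = 50.0854; 4 + 50.0854/60 = 4.8347567
  W ⇒ negate
Point 2:
  φ: degrees = first 2 digits = 14, minutes = 36.04541; 14 + 36.04541/60 = 14.6007568
  hemisphere S, so the sign is −
  Longitude: split at 3 digits → 127° and 31.6874′; 127 + 31.6874/60 = 127.5281233
  E → positive
Point 3:
  Latitude: 27′ + 39.8″ = 27.66333′; 5 + 27.66333/60 = 5.4610556
  N → positive
  λ: 23′ + 55.43″ = 23.92383′; 0 + 23.92383/60 = 0.3987306
  hemisphere W, so the sign is −
Point 4:
  φ: 1 + 21.43/60 = 1.3571667
  N ⇒ keep positive
  λ: 59.425′ = 0.990417°; total 12.9904167
  E → positive
Point 5:
  φ: degrees = first 2 digits = 23, minutes = 56.7438; 23 + 56.7438/60 = 23.9457300
  S → negative
  Lon: split at 3 digits → 098° and 52.695′; 98 + 52.695/60 = 98.8782500
  E ⇒ keep positive
Point 6:
  Lat: 51.12′ = 0.852000°; total 0.8520000
  S ⇒ negate
  Longitude: 90 + 57.4648/60 = 90.9577467
  E → positive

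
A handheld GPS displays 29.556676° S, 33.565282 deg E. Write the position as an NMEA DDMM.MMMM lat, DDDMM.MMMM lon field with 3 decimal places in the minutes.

2933.401,S / 03333.917,E

Latitude: minutes = (29.556676 − 29) × 60 = 33.40056
λ: 33° + 0.565282 × 60 = 33° 33.91692′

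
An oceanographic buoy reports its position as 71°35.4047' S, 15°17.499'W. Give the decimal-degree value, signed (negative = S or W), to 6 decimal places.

φ: 35.4047′ = 0.590078°; total 71.5900783
S → negative
Lon: 15 + 17.499/60 = 15.2916500
hemisphere W, so the sign is −

-71.590078, -15.291650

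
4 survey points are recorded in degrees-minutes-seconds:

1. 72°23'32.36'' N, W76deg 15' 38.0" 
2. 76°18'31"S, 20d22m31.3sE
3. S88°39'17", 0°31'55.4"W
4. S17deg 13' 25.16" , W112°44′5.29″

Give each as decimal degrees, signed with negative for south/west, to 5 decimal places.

1. 72.39232, -76.26056
2. -76.30861, 20.37536
3. -88.65472, -0.53206
4. -17.22366, -112.73480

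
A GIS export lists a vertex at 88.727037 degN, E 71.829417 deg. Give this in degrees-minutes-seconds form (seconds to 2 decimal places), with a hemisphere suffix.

φ: 0.727037 × 60 = 43.62222′ → 43′, remainder × 60 = 37.3332″
λ: 0.829417 × 60 = 49.76502′ → 49′, remainder × 60 = 45.9012″

88°43′37.33″ N, 71°49′45.90″ E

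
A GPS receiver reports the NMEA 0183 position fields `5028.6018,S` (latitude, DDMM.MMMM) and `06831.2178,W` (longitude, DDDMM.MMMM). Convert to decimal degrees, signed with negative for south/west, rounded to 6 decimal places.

-50.476697, -68.520297

Lat: degrees = first 2 digits = 50, minutes = 28.6018; 50 + 28.6018/60 = 50.4766967
S ⇒ negate
λ: degrees = first 3 digits = 68, minutes = 31.2178; 68 + 31.2178/60 = 68.5202967
W ⇒ negate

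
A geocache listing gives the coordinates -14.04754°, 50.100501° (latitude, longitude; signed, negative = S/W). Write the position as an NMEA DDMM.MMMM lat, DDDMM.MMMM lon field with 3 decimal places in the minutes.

1402.852,S / 05006.030,E

Latitude is negative → S; |value| = 14.047540
Lat: 14° + 0.047540 × 60 = 14° 2.85240′
λ: fractional part 0.100501 → 6.03006 minutes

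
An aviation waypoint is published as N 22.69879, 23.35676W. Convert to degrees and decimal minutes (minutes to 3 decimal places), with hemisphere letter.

22° 41.927′ N, 23° 21.406′ W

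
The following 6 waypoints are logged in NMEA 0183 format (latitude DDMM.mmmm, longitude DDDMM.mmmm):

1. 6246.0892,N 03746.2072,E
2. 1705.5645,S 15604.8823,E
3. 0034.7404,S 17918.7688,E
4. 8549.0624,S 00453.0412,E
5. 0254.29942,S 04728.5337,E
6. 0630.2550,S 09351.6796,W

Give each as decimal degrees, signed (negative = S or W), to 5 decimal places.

Point 1:
  Lat: split at 2 digits → 62° and 46.0892′; 62 + 46.0892/60 = 62.768153
  N ⇒ keep positive
  λ: degrees = first 3 digits = 37, minutes = 46.2072; 37 + 46.2072/60 = 37.770120
  E → positive
Point 2:
  Lat: degrees = first 2 digits = 17, minutes = 5.5645; 17 + 5.5645/60 = 17.092742
  S ⇒ negate
  Lon: split at 3 digits → 156° and 4.8823′; 156 + 4.8823/60 = 156.081372
  E ⇒ keep positive
Point 3:
  φ: split at 2 digits → 00° and 34.7404′; 0 + 34.7404/60 = 0.579007
  S → negative
  Longitude: split at 3 digits → 179° and 18.7688′; 179 + 18.7688/60 = 179.312813
  E ⇒ keep positive
Point 4:
  φ: split at 2 digits → 85° and 49.0624′; 85 + 49.0624/60 = 85.817707
  S ⇒ negate
  λ: degrees = first 3 digits = 4, minutes = 53.0412; 4 + 53.0412/60 = 4.884020
  E → positive
Point 5:
  Lat: degrees = first 2 digits = 2, minutes = 54.29942; 2 + 54.29942/60 = 2.904990
  S ⇒ negate
  λ: degrees = first 3 digits = 47, minutes = 28.5337; 47 + 28.5337/60 = 47.475562
  E ⇒ keep positive
Point 6:
  φ: degrees = first 2 digits = 6, minutes = 30.255; 6 + 30.255/60 = 6.504250
  S ⇒ negate
  Longitude: degrees = first 3 digits = 93, minutes = 51.6796; 93 + 51.6796/60 = 93.861327
  W → negative

1. 62.76815, 37.77012
2. -17.09274, 156.08137
3. -0.57901, 179.31281
4. -85.81771, 4.88402
5. -2.90499, 47.47556
6. -6.50425, -93.86133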